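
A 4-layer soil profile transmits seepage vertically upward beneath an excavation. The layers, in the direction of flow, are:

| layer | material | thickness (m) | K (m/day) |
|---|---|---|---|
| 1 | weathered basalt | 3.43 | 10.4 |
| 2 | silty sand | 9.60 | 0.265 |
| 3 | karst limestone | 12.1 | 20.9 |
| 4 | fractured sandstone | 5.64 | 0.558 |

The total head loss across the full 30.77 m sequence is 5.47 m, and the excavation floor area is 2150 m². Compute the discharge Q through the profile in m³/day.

Flow is perpendicular to layering, so the layers act in series and the equivalent K is the thickness-weighted harmonic mean.
Total thickness L = 3.43 + 9.60 + 12.1 + 5.64 = 30.77 m.
Σ(b_i/K_i) = 3.43/10.4 + 9.60/0.265 + 12.1/20.9 + 5.64/0.558 = 47.24 d.
K_eq = L / Σ(b_i/K_i) = 30.77 / 47.24 = 0.6513 m/day.
Q = K_eq · A · (Δh/L) = 0.6513 × 2150 × (5.47/30.77) = 248.9 m³/day.

249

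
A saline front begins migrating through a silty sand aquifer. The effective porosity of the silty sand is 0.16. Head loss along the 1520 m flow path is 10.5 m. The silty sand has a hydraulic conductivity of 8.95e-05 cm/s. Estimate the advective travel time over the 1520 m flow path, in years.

Convert K: 8.95e-05 cm/s × 864 = 0.07733 m/day.
Hydraulic gradient i = Δh / L = 10.5 / 1520 = 0.006908.
Darcy flux q = K · i = 0.07733 × 0.006908 = 0.0005342 m/day.
Seepage velocity v = q / n_e = 0.0005342 / 0.16 = 0.003339 m/day.
Travel time t = L / v = 1520 / 0.003339 = 4.553e+05 days = 1246 years.

1250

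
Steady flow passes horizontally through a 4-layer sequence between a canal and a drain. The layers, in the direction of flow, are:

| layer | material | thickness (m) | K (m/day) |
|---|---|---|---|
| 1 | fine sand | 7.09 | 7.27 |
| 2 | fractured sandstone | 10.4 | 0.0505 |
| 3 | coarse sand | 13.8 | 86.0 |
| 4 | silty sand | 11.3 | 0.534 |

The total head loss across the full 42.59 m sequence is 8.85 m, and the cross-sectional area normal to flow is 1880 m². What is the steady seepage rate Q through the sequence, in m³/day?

72.9

Flow is perpendicular to layering, so the layers act in series and the equivalent K is the thickness-weighted harmonic mean.
Total thickness L = 7.09 + 10.4 + 13.8 + 11.3 = 42.59 m.
Σ(b_i/K_i) = 7.09/7.27 + 10.4/0.0505 + 13.8/86.0 + 11.3/0.534 = 228.2 d.
K_eq = L / Σ(b_i/K_i) = 42.59 / 228.2 = 0.1866 m/day.
Q = K_eq · A · (Δh/L) = 0.1866 × 1880 × (8.85/42.59) = 72.90 m³/day.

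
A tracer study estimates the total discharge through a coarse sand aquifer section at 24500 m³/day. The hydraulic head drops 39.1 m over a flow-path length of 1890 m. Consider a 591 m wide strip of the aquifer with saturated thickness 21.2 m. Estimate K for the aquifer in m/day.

Cross-sectional area A = 591 × 21.2 = 12529 m².
Hydraulic gradient i = Δh / L = 39.1 / 1890 = 0.02069.
From Q = K·A·i, K = Q / (A·i) = 24500 / (12529 × 0.02069) = 94.52 m/day.

94.5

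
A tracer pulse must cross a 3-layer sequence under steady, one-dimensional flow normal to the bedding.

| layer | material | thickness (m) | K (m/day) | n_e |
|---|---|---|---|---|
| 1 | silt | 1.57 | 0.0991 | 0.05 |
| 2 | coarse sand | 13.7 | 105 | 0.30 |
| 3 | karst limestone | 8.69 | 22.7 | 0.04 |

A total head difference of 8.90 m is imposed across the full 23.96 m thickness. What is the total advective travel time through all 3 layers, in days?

8.34

With flow normal to the layers, continuity requires the same specific discharge q through every layer.
Σ(b_i/K_i) = 1.57/0.0991 + 13.7/105 + 8.69/22.7 = 16.36 d.
q = Δh / Σ(b_i/K_i) = 8.90 / 16.36 = 0.5441 m/day.
In each layer the seepage velocity is v_i = q/n_i, so the layer transit time is t_i = b_i·n_i / q:
  layer 1 (silt): t_1 = 1.57 × 0.05 / 0.5441 = 0.1443 d
  layer 2 (coarse sand): t_2 = 13.7 × 0.30 / 0.5441 = 7.553 d
  layer 3 (karst limestone): t_3 = 8.69 × 0.04 / 0.5441 = 0.6388 d
Total t = Σ t_i = 8.336 days.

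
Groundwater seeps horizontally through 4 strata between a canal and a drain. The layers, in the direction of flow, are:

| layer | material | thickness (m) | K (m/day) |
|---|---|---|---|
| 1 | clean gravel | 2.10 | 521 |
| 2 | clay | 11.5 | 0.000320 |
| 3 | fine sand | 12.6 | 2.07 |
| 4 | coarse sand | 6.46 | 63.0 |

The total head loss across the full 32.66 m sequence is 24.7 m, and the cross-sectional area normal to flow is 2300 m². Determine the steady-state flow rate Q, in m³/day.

Flow is perpendicular to layering, so the layers act in series and the equivalent K is the thickness-weighted harmonic mean.
Total thickness L = 2.10 + 11.5 + 12.6 + 6.46 = 32.66 m.
Σ(b_i/K_i) = 2.10/521 + 11.5/0.000320 + 12.6/2.07 + 6.46/63.0 = 35944 d.
K_eq = L / Σ(b_i/K_i) = 32.66 / 35944 = 0.0009086 m/day.
Q = K_eq · A · (Δh/L) = 0.0009086 × 2300 × (24.7/32.66) = 1.581 m³/day.

1.58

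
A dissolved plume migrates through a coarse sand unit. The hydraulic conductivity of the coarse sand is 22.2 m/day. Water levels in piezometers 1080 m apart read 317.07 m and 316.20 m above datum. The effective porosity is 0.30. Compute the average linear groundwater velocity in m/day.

Hydraulic gradient i = (317.07 − 316.20) / 1080 = 0.87 / 1080 = 0.0008056.
Darcy flux q = K · i = 22.20 × 0.0008056 = 0.01788 m/day.
Seepage velocity v = q / n_e = 0.01788 / 0.30 = 0.05961 m/day.

0.0596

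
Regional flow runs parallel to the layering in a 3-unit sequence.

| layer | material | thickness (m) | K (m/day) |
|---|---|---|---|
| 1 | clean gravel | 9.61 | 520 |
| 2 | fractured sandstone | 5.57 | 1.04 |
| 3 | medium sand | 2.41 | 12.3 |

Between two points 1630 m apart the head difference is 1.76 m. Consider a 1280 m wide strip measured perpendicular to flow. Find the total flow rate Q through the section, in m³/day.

6960

Flow is parallel to layering, so each bed carries its own Darcy discharge and the transmissivities add.
Σ(K_i·b_i) = 520×9.61 + 1.04×5.57 + 12.3×2.41 = 5033 m²/day.
Hydraulic gradient i = Δh / L = 1.76 / 1630 = 0.001080.
Q = Σ(K_i·b_i) · W · i = 5033 × 1280 × 0.001080 = 6956 m³/day.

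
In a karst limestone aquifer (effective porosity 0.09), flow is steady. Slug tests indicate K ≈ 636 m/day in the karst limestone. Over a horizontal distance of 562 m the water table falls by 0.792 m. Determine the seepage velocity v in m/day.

9.96

Hydraulic gradient i = Δh / L = 0.792 / 562 = 0.001409.
Darcy flux q = K · i = 636.0 × 0.001409 = 0.8963 m/day.
Seepage velocity v = q / n_e = 0.8963 / 0.09 = 9.959 m/day.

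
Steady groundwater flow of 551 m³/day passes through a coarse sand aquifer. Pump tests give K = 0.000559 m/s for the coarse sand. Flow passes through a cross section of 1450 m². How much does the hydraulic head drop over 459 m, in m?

3.61

Convert K: 0.000559 m/s × 86400 = 48.30 m/day.
From Q = K·A·i, i = Q / (K·A) = 551 / (48.30 × 1450) = 0.007868.
Head loss Δh = i · L = 0.007868 × 459 = 3.611 m.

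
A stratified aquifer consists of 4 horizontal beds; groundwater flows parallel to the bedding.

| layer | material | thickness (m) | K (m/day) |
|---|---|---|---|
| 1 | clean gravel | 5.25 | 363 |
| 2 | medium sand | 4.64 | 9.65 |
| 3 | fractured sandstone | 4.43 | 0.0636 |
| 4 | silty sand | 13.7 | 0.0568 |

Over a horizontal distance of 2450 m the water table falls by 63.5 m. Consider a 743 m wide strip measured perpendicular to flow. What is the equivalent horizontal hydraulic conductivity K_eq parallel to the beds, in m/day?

Flow is parallel to layering, so each bed carries its own Darcy discharge and the transmissivities add.
Σ(K_i·b_i) = 363×5.25 + 9.65×4.64 + 0.0636×4.43 + 0.0568×13.7 = 1952 m²/day.
Total thickness b = 28.02 m, so K_eq = Σ(K_i·b_i)/b = 69.65 m/day.

69.6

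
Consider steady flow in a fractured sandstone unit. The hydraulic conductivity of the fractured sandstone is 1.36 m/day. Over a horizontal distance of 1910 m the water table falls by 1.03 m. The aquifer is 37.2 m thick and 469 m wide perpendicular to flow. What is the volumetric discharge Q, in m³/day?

Cross-sectional area A = 469 × 37.2 = 17447 m².
Hydraulic gradient i = Δh / L = 1.03 / 1910 = 0.0005393.
Darcy's law: Q = K · A · i = 1.360 × 17447 × 0.0005393 = 12.80 m³/day.

12.8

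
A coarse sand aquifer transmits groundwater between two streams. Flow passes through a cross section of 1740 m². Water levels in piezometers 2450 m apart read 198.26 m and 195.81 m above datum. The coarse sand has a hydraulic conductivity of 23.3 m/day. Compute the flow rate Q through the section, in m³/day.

40.5

Hydraulic gradient i = (198.26 − 195.81) / 2450 = 2.45 / 2450 = 0.001000.
Darcy's law: Q = K · A · i = 23.30 × 1740 × 0.001000 = 40.54 m³/day.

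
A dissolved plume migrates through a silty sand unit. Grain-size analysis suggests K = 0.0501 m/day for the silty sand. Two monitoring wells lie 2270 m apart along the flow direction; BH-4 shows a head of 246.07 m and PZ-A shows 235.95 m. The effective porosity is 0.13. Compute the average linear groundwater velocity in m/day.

0.00172

Hydraulic gradient i = (246.07 − 235.95) / 2270 = 10.12 / 2270 = 0.004458.
Darcy flux q = K · i = 0.05010 × 0.004458 = 0.0002234 m/day.
Seepage velocity v = q / n_e = 0.0002234 / 0.13 = 0.001718 m/day.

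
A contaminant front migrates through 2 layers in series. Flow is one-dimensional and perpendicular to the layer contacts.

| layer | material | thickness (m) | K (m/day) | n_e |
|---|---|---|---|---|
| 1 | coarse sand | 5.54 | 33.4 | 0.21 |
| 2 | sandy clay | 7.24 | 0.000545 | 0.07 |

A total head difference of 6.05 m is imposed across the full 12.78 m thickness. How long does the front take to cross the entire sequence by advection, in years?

10.0

With flow normal to the layers, continuity requires the same specific discharge q through every layer.
Σ(b_i/K_i) = 5.54/33.4 + 7.24/0.000545 = 13285 d.
q = Δh / Σ(b_i/K_i) = 6.05 / 13285 = 0.0004554 m/day.
In each layer the seepage velocity is v_i = q/n_i, so the layer transit time is t_i = b_i·n_i / q:
  layer 1 (coarse sand): t_1 = 5.54 × 0.21 / 0.0004554 = 2555 d
  layer 2 (sandy clay): t_2 = 7.24 × 0.07 / 0.0004554 = 1113 d
Total t = Σ t_i = 3667 days = 10.04 years.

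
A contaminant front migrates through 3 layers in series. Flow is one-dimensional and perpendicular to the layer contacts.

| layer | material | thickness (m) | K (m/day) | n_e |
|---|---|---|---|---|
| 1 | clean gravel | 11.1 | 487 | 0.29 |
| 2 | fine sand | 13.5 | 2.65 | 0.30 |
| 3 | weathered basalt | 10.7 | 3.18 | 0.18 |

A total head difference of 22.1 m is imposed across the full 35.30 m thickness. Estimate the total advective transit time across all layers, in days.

3.53

With flow normal to the layers, continuity requires the same specific discharge q through every layer.
Σ(b_i/K_i) = 11.1/487 + 13.5/2.65 + 10.7/3.18 = 8.482 d.
q = Δh / Σ(b_i/K_i) = 22.1 / 8.482 = 2.606 m/day.
In each layer the seepage velocity is v_i = q/n_i, so the layer transit time is t_i = b_i·n_i / q:
  layer 1 (clean gravel): t_1 = 11.1 × 0.29 / 2.606 = 1.235 d
  layer 2 (fine sand): t_2 = 13.5 × 0.30 / 2.606 = 1.554 d
  layer 3 (weathered basalt): t_3 = 10.7 × 0.18 / 2.606 = 0.7392 d
Total t = Σ t_i = 3.529 days.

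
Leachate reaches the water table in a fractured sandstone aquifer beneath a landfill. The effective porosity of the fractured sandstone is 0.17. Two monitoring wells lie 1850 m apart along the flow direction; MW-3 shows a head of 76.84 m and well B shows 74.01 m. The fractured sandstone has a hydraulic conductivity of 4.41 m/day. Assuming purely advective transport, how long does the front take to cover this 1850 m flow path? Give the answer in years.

128

Hydraulic gradient i = (76.84 − 74.01) / 1850 = 2.83 / 1850 = 0.001530.
Darcy flux q = K · i = 4.410 × 0.001530 = 0.006746 m/day.
Seepage velocity v = q / n_e = 0.006746 / 0.17 = 0.03968 m/day.
Travel time t = L / v = 1850 / 0.03968 = 46619 days = 127.6 years.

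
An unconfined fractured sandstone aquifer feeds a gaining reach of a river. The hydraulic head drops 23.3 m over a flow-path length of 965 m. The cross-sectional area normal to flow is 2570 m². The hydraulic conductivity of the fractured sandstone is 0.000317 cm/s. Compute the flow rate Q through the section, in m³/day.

17.0

Convert K: 0.000317 cm/s × 864 = 0.2739 m/day.
Hydraulic gradient i = Δh / L = 23.3 / 965 = 0.02415.
Darcy's law: Q = K · A · i = 0.2739 × 2570 × 0.02415 = 17.00 m³/day.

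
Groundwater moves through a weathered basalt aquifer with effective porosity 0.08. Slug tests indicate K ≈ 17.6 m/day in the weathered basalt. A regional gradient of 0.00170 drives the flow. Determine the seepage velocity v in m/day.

0.374

Hydraulic gradient i = 0.00170.
Darcy flux q = K · i = 17.60 × 0.001700 = 0.02992 m/day.
Seepage velocity v = q / n_e = 0.02992 / 0.08 = 0.3740 m/day.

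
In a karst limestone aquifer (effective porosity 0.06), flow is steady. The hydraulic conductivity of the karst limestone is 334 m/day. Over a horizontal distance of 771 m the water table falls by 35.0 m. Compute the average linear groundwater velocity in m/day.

Hydraulic gradient i = Δh / L = 35.0 / 771 = 0.04540.
Darcy flux q = K · i = 334.0 × 0.04540 = 15.16 m/day.
Seepage velocity v = q / n_e = 15.16 / 0.06 = 252.7 m/day.

253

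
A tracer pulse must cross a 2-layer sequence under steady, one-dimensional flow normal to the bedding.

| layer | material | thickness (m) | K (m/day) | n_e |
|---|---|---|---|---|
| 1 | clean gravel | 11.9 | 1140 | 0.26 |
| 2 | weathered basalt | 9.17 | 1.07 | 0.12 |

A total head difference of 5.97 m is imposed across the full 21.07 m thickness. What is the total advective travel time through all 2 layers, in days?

With flow normal to the layers, continuity requires the same specific discharge q through every layer.
Σ(b_i/K_i) = 11.9/1140 + 9.17/1.07 = 8.581 d.
q = Δh / Σ(b_i/K_i) = 5.97 / 8.581 = 0.6958 m/day.
In each layer the seepage velocity is v_i = q/n_i, so the layer transit time is t_i = b_i·n_i / q:
  layer 1 (clean gravel): t_1 = 11.9 × 0.26 / 0.6958 = 4.447 d
  layer 2 (weathered basalt): t_2 = 9.17 × 0.12 / 0.6958 = 1.582 d
Total t = Σ t_i = 6.029 days.

6.03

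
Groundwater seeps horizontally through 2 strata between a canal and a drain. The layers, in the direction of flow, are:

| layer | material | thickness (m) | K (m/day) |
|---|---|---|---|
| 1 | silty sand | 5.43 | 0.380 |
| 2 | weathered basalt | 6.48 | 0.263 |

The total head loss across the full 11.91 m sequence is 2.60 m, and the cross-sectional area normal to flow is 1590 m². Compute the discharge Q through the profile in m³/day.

Flow is perpendicular to layering, so the layers act in series and the equivalent K is the thickness-weighted harmonic mean.
Total thickness L = 5.43 + 6.48 = 11.91 m.
Σ(b_i/K_i) = 5.43/0.380 + 6.48/0.263 = 38.93 d.
K_eq = L / Σ(b_i/K_i) = 11.91 / 38.93 = 0.3059 m/day.
Q = K_eq · A · (Δh/L) = 0.3059 × 1590 × (2.60/11.91) = 106.2 m³/day.

106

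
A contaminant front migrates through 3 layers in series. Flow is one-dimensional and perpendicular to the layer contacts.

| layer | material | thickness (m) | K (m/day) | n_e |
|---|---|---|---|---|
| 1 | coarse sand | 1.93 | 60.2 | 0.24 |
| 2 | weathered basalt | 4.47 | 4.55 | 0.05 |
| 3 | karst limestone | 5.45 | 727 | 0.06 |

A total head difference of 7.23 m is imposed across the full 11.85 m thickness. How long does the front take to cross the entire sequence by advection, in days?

0.143

With flow normal to the layers, continuity requires the same specific discharge q through every layer.
Σ(b_i/K_i) = 1.93/60.2 + 4.47/4.55 + 5.45/727 = 1.022 d.
q = Δh / Σ(b_i/K_i) = 7.23 / 1.022 = 7.075 m/day.
In each layer the seepage velocity is v_i = q/n_i, so the layer transit time is t_i = b_i·n_i / q:
  layer 1 (coarse sand): t_1 = 1.93 × 0.24 / 7.075 = 0.06547 d
  layer 2 (weathered basalt): t_2 = 4.47 × 0.05 / 7.075 = 0.03159 d
  layer 3 (karst limestone): t_3 = 5.45 × 0.06 / 7.075 = 0.04622 d
Total t = Σ t_i = 0.1433 days.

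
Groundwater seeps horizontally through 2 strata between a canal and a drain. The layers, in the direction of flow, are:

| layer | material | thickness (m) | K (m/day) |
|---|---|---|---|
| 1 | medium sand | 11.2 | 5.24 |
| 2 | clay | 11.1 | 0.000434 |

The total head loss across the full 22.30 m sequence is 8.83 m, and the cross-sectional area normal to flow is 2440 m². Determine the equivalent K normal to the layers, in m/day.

0.000872

Flow is perpendicular to layering, so the layers act in series and the equivalent K is the thickness-weighted harmonic mean.
Total thickness L = 11.2 + 11.1 = 22.30 m.
Σ(b_i/K_i) = 11.2/5.24 + 11.1/0.000434 = 25578 d.
K_eq = L / Σ(b_i/K_i) = 22.30 / 25578 = 0.0008718 m/day.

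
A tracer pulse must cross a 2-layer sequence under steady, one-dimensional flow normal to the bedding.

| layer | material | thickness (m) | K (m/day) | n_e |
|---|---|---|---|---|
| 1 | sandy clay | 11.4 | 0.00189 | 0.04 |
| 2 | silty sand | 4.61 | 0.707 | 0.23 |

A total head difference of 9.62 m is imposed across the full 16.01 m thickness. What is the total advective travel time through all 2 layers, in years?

2.61

With flow normal to the layers, continuity requires the same specific discharge q through every layer.
Σ(b_i/K_i) = 11.4/0.00189 + 4.61/0.707 = 6038 d.
q = Δh / Σ(b_i/K_i) = 9.62 / 6038 = 0.001593 m/day.
In each layer the seepage velocity is v_i = q/n_i, so the layer transit time is t_i = b_i·n_i / q:
  layer 1 (sandy clay): t_1 = 11.4 × 0.04 / 0.001593 = 286.2 d
  layer 2 (silty sand): t_2 = 4.61 × 0.23 / 0.001593 = 665.5 d
Total t = Σ t_i = 951.7 days = 2.606 years.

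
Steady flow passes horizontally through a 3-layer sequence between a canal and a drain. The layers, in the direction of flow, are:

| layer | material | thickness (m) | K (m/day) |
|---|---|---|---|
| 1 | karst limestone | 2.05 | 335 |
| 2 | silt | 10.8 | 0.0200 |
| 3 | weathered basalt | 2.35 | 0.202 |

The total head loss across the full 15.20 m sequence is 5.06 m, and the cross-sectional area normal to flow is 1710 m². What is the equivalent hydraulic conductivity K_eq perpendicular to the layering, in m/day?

Flow is perpendicular to layering, so the layers act in series and the equivalent K is the thickness-weighted harmonic mean.
Total thickness L = 2.05 + 10.8 + 2.35 = 15.20 m.
Σ(b_i/K_i) = 2.05/335 + 10.8/0.0200 + 2.35/0.202 = 551.6 d.
K_eq = L / Σ(b_i/K_i) = 15.20 / 551.6 = 0.02755 m/day.

0.0276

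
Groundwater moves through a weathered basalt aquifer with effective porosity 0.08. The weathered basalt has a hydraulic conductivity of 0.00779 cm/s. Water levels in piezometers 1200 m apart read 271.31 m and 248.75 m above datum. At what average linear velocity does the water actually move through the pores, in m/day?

1.58

Convert K: 0.00779 cm/s × 864 = 6.731 m/day.
Hydraulic gradient i = (271.31 − 248.75) / 1200 = 22.56 / 1200 = 0.01880.
Darcy flux q = K · i = 6.731 × 0.01880 = 0.1265 m/day.
Seepage velocity v = q / n_e = 0.1265 / 0.08 = 1.582 m/day.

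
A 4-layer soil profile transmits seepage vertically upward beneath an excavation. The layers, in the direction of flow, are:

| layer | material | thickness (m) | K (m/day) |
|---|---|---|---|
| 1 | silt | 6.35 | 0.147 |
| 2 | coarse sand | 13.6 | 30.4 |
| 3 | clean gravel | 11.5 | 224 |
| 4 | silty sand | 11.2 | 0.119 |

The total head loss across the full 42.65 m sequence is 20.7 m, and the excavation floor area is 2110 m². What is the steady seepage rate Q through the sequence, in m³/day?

Flow is perpendicular to layering, so the layers act in series and the equivalent K is the thickness-weighted harmonic mean.
Total thickness L = 6.35 + 13.6 + 11.5 + 11.2 = 42.65 m.
Σ(b_i/K_i) = 6.35/0.147 + 13.6/30.4 + 11.5/224 + 11.2/0.119 = 137.8 d.
K_eq = L / Σ(b_i/K_i) = 42.65 / 137.8 = 0.3095 m/day.
Q = K_eq · A · (Δh/L) = 0.3095 × 2110 × (20.7/42.65) = 316.9 m³/day.

317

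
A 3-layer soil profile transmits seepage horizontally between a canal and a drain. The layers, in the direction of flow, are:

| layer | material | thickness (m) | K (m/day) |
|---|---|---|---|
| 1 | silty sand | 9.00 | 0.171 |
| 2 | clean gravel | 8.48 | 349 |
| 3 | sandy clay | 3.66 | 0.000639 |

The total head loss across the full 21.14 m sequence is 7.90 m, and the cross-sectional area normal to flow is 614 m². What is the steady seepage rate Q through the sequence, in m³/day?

0.839

Flow is perpendicular to layering, so the layers act in series and the equivalent K is the thickness-weighted harmonic mean.
Total thickness L = 9.00 + 8.48 + 3.66 = 21.14 m.
Σ(b_i/K_i) = 9.00/0.171 + 8.48/349 + 3.66/0.000639 = 5780 d.
K_eq = L / Σ(b_i/K_i) = 21.14 / 5780 = 0.003657 m/day.
Q = K_eq · A · (Δh/L) = 0.003657 × 614 × (7.90/21.14) = 0.8392 m³/day.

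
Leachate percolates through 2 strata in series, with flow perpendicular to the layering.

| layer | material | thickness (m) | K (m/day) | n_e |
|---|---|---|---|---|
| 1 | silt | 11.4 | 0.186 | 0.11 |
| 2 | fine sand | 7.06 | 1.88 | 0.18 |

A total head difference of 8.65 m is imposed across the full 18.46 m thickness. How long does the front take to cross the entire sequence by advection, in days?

With flow normal to the layers, continuity requires the same specific discharge q through every layer.
Σ(b_i/K_i) = 11.4/0.186 + 7.06/1.88 = 65.05 d.
q = Δh / Σ(b_i/K_i) = 8.65 / 65.05 = 0.1330 m/day.
In each layer the seepage velocity is v_i = q/n_i, so the layer transit time is t_i = b_i·n_i / q:
  layer 1 (silt): t_1 = 11.4 × 0.11 / 0.1330 = 9.430 d
  layer 2 (fine sand): t_2 = 7.06 × 0.18 / 0.1330 = 9.556 d
Total t = Σ t_i = 18.99 days.

19.0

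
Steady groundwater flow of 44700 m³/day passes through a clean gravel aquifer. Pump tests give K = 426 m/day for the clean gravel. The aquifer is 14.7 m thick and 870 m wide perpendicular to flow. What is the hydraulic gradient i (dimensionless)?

0.00820

Cross-sectional area A = 870 × 14.7 = 12789 m².
From Q = K·A·i, i = Q / (K·A) = 44700 / (426.0 × 12789) = 0.008205.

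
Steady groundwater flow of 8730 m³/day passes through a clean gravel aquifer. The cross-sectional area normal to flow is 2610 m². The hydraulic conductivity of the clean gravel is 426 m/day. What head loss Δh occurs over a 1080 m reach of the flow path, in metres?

From Q = K·A·i, i = Q / (K·A) = 8730 / (426.0 × 2610) = 0.007852.
Head loss Δh = i · L = 0.007852 × 1080 = 8.480 m.

8.48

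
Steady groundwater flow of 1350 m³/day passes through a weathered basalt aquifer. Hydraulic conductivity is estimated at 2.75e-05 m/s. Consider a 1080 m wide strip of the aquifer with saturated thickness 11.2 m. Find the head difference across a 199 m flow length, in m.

Convert K: 2.75e-05 m/s × 86400 = 2.376 m/day.
Cross-sectional area A = 1080 × 11.2 = 12096 m².
From Q = K·A·i, i = Q / (K·A) = 1350 / (2.376 × 12096) = 0.04697.
Head loss Δh = i · L = 0.04697 × 199 = 9.348 m.

9.35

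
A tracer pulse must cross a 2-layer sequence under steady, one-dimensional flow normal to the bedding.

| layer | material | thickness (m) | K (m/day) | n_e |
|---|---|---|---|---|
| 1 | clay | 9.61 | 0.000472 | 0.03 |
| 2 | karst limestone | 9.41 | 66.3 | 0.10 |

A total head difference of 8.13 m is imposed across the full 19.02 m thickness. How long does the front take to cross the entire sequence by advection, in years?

8.43

With flow normal to the layers, continuity requires the same specific discharge q through every layer.
Σ(b_i/K_i) = 9.61/0.000472 + 9.41/66.3 = 20360 d.
q = Δh / Σ(b_i/K_i) = 8.13 / 20360 = 0.0003993 m/day.
In each layer the seepage velocity is v_i = q/n_i, so the layer transit time is t_i = b_i·n_i / q:
  layer 1 (clay): t_1 = 9.61 × 0.03 / 0.0003993 = 722.0 d
  layer 2 (karst limestone): t_2 = 9.41 × 0.10 / 0.0003993 = 2357 d
Total t = Σ t_i = 3079 days = 8.429 years.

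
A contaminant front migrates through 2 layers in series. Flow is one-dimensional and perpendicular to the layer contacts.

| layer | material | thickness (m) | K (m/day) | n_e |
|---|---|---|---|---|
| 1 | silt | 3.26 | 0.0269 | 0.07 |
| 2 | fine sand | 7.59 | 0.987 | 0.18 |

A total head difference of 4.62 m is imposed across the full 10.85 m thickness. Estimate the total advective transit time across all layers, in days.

44.5

With flow normal to the layers, continuity requires the same specific discharge q through every layer.
Σ(b_i/K_i) = 3.26/0.0269 + 7.59/0.987 = 128.9 d.
q = Δh / Σ(b_i/K_i) = 4.62 / 128.9 = 0.03585 m/day.
In each layer the seepage velocity is v_i = q/n_i, so the layer transit time is t_i = b_i·n_i / q:
  layer 1 (silt): t_1 = 3.26 × 0.07 / 0.03585 = 6.366 d
  layer 2 (fine sand): t_2 = 7.59 × 0.18 / 0.03585 = 38.11 d
Total t = Σ t_i = 44.48 days.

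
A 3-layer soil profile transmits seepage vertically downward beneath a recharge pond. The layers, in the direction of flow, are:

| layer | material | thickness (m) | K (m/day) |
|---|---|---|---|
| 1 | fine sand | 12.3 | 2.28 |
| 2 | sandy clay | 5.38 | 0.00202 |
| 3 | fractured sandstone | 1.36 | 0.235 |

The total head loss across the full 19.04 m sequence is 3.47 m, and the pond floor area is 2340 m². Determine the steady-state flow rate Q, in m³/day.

3.04

Flow is perpendicular to layering, so the layers act in series and the equivalent K is the thickness-weighted harmonic mean.
Total thickness L = 12.3 + 5.38 + 1.36 = 19.04 m.
Σ(b_i/K_i) = 12.3/2.28 + 5.38/0.00202 + 1.36/0.235 = 2675 d.
K_eq = L / Σ(b_i/K_i) = 19.04 / 2675 = 0.007119 m/day.
Q = K_eq · A · (Δh/L) = 0.007119 × 2340 × (3.47/19.04) = 3.036 m³/day.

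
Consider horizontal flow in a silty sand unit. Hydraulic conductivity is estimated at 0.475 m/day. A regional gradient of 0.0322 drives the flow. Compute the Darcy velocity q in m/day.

0.0153

Hydraulic gradient i = 0.0322.
Specific discharge q = K · i = 0.4750 × 0.03220 = 0.01529 m/day.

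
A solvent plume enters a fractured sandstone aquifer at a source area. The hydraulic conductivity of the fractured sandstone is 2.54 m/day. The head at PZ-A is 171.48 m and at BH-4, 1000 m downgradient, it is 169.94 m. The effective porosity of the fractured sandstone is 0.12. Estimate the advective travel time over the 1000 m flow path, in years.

84.0

Hydraulic gradient i = (171.48 − 169.94) / 1000 = 1.54 / 1000 = 0.001540.
Darcy flux q = K · i = 2.540 × 0.001540 = 0.003912 m/day.
Seepage velocity v = q / n_e = 0.003912 / 0.12 = 0.03260 m/day.
Travel time t = L / v = 1000 / 0.03260 = 30678 days = 83.99 years.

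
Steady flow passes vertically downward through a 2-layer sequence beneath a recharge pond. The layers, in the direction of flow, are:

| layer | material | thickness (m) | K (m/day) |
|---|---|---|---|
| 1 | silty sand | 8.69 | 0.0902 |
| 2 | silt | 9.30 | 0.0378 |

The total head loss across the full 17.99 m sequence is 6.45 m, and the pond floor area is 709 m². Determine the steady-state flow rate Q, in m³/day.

Flow is perpendicular to layering, so the layers act in series and the equivalent K is the thickness-weighted harmonic mean.
Total thickness L = 8.69 + 9.30 = 17.99 m.
Σ(b_i/K_i) = 8.69/0.0902 + 9.30/0.0378 = 342.4 d.
K_eq = L / Σ(b_i/K_i) = 17.99 / 342.4 = 0.05254 m/day.
Q = K_eq · A · (Δh/L) = 0.05254 × 709 × (6.45/17.99) = 13.36 m³/day.

13.4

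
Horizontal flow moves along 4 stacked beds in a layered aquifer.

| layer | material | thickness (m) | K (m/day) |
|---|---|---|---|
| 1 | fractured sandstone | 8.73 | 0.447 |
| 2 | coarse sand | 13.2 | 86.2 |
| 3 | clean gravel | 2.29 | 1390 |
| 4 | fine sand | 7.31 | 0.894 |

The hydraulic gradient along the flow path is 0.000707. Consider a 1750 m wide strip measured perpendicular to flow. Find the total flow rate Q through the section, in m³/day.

Flow is parallel to layering, so each bed carries its own Darcy discharge and the transmissivities add.
Σ(K_i·b_i) = 0.447×8.73 + 86.2×13.2 + 1390×2.29 + 0.894×7.31 = 4331 m²/day.
Hydraulic gradient i = 0.000707.
Q = Σ(K_i·b_i) · W · i = 4331 × 1750 × 0.0007070 = 5359 m³/day.

5360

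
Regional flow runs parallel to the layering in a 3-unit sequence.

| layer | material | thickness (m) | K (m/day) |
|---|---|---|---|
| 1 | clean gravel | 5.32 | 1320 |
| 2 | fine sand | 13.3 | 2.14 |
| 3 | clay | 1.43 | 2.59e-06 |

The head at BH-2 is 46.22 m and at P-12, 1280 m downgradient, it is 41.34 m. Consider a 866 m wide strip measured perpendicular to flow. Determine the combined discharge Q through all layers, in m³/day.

Flow is parallel to layering, so each bed carries its own Darcy discharge and the transmissivities add.
Σ(K_i·b_i) = 1320×5.32 + 2.14×13.3 + 2.59e-06×1.43 = 7051 m²/day.
Hydraulic gradient i = (46.22 − 41.34) / 1280 = 4.88 / 1280 = 0.003812.
Q = Σ(K_i·b_i) · W · i = 7051 × 866 × 0.003812 = 23279 m³/day.

23300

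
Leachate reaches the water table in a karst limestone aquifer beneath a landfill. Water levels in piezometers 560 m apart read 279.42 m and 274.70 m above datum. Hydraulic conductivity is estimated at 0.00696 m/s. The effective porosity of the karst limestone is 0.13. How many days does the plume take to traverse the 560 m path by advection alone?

Convert K: 0.00696 m/s × 86400 = 601.3 m/day.
Hydraulic gradient i = (279.42 − 274.70) / 560 = 4.72 / 560 = 0.008429.
Darcy flux q = K · i = 601.3 × 0.008429 = 5.068 m/day.
Seepage velocity v = q / n_e = 5.068 / 0.13 = 38.99 m/day.
Travel time t = L / v = 560 / 38.99 = 14.36 days.

14.4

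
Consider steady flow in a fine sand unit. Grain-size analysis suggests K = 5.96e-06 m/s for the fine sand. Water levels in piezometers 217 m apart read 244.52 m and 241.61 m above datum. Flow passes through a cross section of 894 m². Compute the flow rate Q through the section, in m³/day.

6.17

Convert K: 5.96e-06 m/s × 86400 = 0.5149 m/day.
Hydraulic gradient i = (244.52 − 241.61) / 217 = 2.91 / 217 = 0.01341.
Darcy's law: Q = K · A · i = 0.5149 × 894.0 × 0.01341 = 6.173 m³/day.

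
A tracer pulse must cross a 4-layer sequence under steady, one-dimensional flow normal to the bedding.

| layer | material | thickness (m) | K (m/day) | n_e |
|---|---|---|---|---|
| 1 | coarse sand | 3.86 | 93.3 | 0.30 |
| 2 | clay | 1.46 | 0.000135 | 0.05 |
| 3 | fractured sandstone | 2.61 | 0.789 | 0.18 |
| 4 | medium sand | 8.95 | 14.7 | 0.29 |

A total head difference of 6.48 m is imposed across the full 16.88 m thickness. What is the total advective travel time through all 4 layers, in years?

19.6

With flow normal to the layers, continuity requires the same specific discharge q through every layer.
Σ(b_i/K_i) = 3.86/93.3 + 1.46/0.000135 + 2.61/0.789 + 8.95/14.7 = 10819 d.
q = Δh / Σ(b_i/K_i) = 6.48 / 10819 = 0.0005990 m/day.
In each layer the seepage velocity is v_i = q/n_i, so the layer transit time is t_i = b_i·n_i / q:
  layer 1 (coarse sand): t_1 = 3.86 × 0.30 / 0.0005990 = 1933 d
  layer 2 (clay): t_2 = 1.46 × 0.05 / 0.0005990 = 121.9 d
  layer 3 (fractured sandstone): t_3 = 2.61 × 0.18 / 0.0005990 = 784.4 d
  layer 4 (medium sand): t_4 = 8.95 × 0.29 / 0.0005990 = 4333 d
Total t = Σ t_i = 7173 days = 19.64 years.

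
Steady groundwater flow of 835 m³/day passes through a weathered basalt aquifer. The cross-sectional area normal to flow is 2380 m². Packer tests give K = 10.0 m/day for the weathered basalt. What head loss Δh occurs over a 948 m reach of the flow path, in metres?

From Q = K·A·i, i = Q / (K·A) = 835 / (10.00 × 2380) = 0.03508.
Head loss Δh = i · L = 0.03508 × 948 = 33.26 m.

33.3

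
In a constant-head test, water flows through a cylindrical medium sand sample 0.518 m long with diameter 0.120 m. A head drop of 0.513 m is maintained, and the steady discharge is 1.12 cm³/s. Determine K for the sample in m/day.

8.64

Cross-sectional area A = π·(d/2)² = π × (0.120/2)² = 0.01131 m².
Convert discharge: 1.12 cm³/s = 1.120e-06 m³/s.
Darcy's law rearranged: K = Q·L / (A·Δh) = 1.120e-06 × 0.518 / (0.01131 × 0.513) = 9.999e-05 m/s = 8.640 m/day.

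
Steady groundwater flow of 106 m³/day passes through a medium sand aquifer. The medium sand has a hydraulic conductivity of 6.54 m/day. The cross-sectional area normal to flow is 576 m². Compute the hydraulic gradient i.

0.0281

From Q = K·A·i, i = Q / (K·A) = 106 / (6.540 × 576.0) = 0.02814.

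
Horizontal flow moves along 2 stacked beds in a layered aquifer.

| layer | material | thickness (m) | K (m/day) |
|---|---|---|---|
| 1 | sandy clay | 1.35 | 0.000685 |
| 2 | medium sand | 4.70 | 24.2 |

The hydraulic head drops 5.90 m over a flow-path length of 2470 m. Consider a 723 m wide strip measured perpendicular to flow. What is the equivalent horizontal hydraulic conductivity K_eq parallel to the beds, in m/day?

18.8

Flow is parallel to layering, so each bed carries its own Darcy discharge and the transmissivities add.
Σ(K_i·b_i) = 0.000685×1.35 + 24.2×4.70 = 113.7 m²/day.
Total thickness b = 6.050 m, so K_eq = Σ(K_i·b_i)/b = 18.80 m/day.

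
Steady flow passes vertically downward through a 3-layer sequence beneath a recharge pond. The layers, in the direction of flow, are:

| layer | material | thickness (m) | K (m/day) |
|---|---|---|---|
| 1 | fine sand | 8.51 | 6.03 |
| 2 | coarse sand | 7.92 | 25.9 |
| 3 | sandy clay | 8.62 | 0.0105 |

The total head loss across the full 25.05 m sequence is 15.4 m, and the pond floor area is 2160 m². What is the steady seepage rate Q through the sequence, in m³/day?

40.4

Flow is perpendicular to layering, so the layers act in series and the equivalent K is the thickness-weighted harmonic mean.
Total thickness L = 8.51 + 7.92 + 8.62 = 25.05 m.
Σ(b_i/K_i) = 8.51/6.03 + 7.92/25.9 + 8.62/0.0105 = 822.7 d.
K_eq = L / Σ(b_i/K_i) = 25.05 / 822.7 = 0.03045 m/day.
Q = K_eq · A · (Δh/L) = 0.03045 × 2160 × (15.4/25.05) = 40.43 m³/day.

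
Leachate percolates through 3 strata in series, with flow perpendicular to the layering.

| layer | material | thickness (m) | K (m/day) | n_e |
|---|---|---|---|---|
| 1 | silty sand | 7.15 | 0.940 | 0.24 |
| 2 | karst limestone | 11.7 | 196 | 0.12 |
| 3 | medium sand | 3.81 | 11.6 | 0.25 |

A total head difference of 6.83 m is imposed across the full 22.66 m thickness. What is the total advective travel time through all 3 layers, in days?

With flow normal to the layers, continuity requires the same specific discharge q through every layer.
Σ(b_i/K_i) = 7.15/0.940 + 11.7/196 + 3.81/11.6 = 7.995 d.
q = Δh / Σ(b_i/K_i) = 6.83 / 7.995 = 0.8543 m/day.
In each layer the seepage velocity is v_i = q/n_i, so the layer transit time is t_i = b_i·n_i / q:
  layer 1 (silty sand): t_1 = 7.15 × 0.24 / 0.8543 = 2.009 d
  layer 2 (karst limestone): t_2 = 11.7 × 0.12 / 0.8543 = 1.643 d
  layer 3 (medium sand): t_3 = 3.81 × 0.25 / 0.8543 = 1.115 d
Total t = Σ t_i = 4.767 days.

4.77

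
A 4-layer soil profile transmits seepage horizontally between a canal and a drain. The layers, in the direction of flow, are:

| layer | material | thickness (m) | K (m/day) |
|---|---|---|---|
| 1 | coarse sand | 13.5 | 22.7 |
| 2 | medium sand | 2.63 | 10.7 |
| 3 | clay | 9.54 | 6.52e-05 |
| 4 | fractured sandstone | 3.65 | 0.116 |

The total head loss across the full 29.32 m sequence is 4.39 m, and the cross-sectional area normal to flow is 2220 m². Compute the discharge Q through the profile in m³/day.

Flow is perpendicular to layering, so the layers act in series and the equivalent K is the thickness-weighted harmonic mean.
Total thickness L = 13.5 + 2.63 + 9.54 + 3.65 = 29.32 m.
Σ(b_i/K_i) = 13.5/22.7 + 2.63/10.7 + 9.54/6.52e-05 + 3.65/0.116 = 1.464e+05 d.
K_eq = L / Σ(b_i/K_i) = 29.32 / 1.464e+05 = 0.0002003 m/day.
Q = K_eq · A · (Δh/L) = 0.0002003 × 2220 × (4.39/29.32) = 0.06659 m³/day.

0.0666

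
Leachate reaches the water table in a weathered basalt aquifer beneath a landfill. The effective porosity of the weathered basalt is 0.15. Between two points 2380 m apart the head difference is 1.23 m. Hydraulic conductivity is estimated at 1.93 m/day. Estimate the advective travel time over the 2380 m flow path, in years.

Hydraulic gradient i = Δh / L = 1.23 / 2380 = 0.0005168.
Darcy flux q = K · i = 1.930 × 0.0005168 = 0.0009974 m/day.
Seepage velocity v = q / n_e = 0.0009974 / 0.15 = 0.006650 m/day.
Travel time t = L / v = 2380 / 0.006650 = 3.579e+05 days = 979.9 years.

980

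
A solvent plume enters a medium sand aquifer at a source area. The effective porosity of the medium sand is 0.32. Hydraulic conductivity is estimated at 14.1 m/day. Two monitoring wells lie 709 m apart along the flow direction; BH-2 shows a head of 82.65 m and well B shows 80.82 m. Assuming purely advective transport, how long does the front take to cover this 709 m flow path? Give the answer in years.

17.1

Hydraulic gradient i = (82.65 − 80.82) / 709 = 1.83 / 709 = 0.002581.
Darcy flux q = K · i = 14.10 × 0.002581 = 0.03639 m/day.
Seepage velocity v = q / n_e = 0.03639 / 0.32 = 0.1137 m/day.
Travel time t = L / v = 709 / 0.1137 = 6234 days = 17.07 years.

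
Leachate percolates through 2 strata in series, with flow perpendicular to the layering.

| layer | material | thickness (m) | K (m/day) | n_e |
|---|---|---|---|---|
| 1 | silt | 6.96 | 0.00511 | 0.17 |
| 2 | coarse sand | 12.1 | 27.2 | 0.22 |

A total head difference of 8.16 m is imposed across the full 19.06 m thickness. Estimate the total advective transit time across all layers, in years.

1.76

With flow normal to the layers, continuity requires the same specific discharge q through every layer.
Σ(b_i/K_i) = 6.96/0.00511 + 12.1/27.2 = 1362 d.
q = Δh / Σ(b_i/K_i) = 8.16 / 1362 = 0.005989 m/day.
In each layer the seepage velocity is v_i = q/n_i, so the layer transit time is t_i = b_i·n_i / q:
  layer 1 (silt): t_1 = 6.96 × 0.17 / 0.005989 = 197.6 d
  layer 2 (coarse sand): t_2 = 12.1 × 0.22 / 0.005989 = 444.5 d
Total t = Σ t_i = 642.0 days = 1.758 years.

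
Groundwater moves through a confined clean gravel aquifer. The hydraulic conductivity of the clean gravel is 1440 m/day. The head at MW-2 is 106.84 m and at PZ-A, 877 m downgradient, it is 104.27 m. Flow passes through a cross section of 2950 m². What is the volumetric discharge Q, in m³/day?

12400

Hydraulic gradient i = (106.84 − 104.27) / 877 = 2.57 / 877 = 0.002930.
Darcy's law: Q = K · A · i = 1440 × 2950 × 0.002930 = 12449 m³/day.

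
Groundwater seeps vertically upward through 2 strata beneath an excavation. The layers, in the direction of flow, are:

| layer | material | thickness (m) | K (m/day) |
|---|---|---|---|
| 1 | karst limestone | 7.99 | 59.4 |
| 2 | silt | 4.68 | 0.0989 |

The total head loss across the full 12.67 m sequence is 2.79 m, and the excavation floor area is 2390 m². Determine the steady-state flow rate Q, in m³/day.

Flow is perpendicular to layering, so the layers act in series and the equivalent K is the thickness-weighted harmonic mean.
Total thickness L = 7.99 + 4.68 = 12.67 m.
Σ(b_i/K_i) = 7.99/59.4 + 4.68/0.0989 = 47.46 d.
K_eq = L / Σ(b_i/K_i) = 12.67 / 47.46 = 0.2670 m/day.
Q = K_eq · A · (Δh/L) = 0.2670 × 2390 × (2.79/12.67) = 140.5 m³/day.

141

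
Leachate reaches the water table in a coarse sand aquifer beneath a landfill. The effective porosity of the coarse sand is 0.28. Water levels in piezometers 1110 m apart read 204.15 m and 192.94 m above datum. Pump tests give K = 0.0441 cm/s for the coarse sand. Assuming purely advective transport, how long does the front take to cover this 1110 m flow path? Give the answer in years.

2.21

Convert K: 0.0441 cm/s × 864 = 38.10 m/day.
Hydraulic gradient i = (204.15 − 192.94) / 1110 = 11.21 / 1110 = 0.01010.
Darcy flux q = K · i = 38.10 × 0.01010 = 0.3848 m/day.
Seepage velocity v = q / n_e = 0.3848 / 0.28 = 1.374 m/day.
Travel time t = L / v = 1110 / 1.374 = 807.7 days = 2.211 years.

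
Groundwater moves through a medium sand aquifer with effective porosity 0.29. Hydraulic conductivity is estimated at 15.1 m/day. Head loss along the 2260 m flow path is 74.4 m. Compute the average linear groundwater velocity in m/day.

Hydraulic gradient i = Δh / L = 74.4 / 2260 = 0.03292.
Darcy flux q = K · i = 15.10 × 0.03292 = 0.4971 m/day.
Seepage velocity v = q / n_e = 0.4971 / 0.29 = 1.714 m/day.

1.71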